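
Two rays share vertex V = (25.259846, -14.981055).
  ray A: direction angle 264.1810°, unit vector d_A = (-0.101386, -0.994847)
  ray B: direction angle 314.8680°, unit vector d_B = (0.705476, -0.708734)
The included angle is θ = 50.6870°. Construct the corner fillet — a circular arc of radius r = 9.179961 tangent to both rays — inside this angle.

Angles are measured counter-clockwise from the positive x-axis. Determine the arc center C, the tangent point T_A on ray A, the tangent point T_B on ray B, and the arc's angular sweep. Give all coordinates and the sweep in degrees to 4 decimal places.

center=(32.4274,-35.1942) T_A=(23.2948,-34.2634) T_B=(38.9336,-28.7179) sweep=129.3130

bisector direction at 289.5245° = (0.334210,-0.942499)
center distance |VC| = r/sin(θ/2) = 9.179961/sin(25.3435°) = 21.446295
C = V + |VC|·bis = (32.4274,-35.1942)
T_A = V + ((C−V)·d_A)·d_A = V + 19.3823·d_A = (23.2948,-34.2634)
T_B = V + ((C−V)·d_B)·d_B = V + 19.3823·d_B = (38.9336,-28.7179)
sweep = 180° − θ = 129.3130°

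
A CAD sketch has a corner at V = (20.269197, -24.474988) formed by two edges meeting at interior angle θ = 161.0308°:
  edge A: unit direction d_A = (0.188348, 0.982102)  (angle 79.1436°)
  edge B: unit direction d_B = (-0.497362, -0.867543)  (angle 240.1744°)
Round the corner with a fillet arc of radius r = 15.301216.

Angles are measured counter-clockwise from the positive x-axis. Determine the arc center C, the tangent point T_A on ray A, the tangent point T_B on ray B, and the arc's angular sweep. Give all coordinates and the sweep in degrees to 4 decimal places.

bisector direction at 159.6590° = (-0.937640,0.347607)
center distance |VC| = r/sin(θ/2) = 15.301216/sin(80.5154°) = 15.513284
C = V + |VC|·bis = (5.7233,-19.0825)
T_A = V + ((C−V)·d_A)·d_A = V + 2.5563·d_A = (20.7507,-21.9644)
T_B = V + ((C−V)·d_B)·d_B = V + 2.5563·d_B = (18.9978,-26.6927)
sweep = 180° − θ = 18.9692°

center=(5.7233,-19.0825) T_A=(20.7507,-21.9644) T_B=(18.9978,-26.6927) sweep=18.9692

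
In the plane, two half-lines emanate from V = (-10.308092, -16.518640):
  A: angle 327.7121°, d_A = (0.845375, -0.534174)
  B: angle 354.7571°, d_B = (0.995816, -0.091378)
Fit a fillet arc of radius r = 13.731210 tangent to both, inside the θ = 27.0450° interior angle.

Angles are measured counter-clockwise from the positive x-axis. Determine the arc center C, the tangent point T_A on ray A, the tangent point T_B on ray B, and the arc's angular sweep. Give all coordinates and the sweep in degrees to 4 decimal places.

bisector direction at 341.2346° = (0.946844,-0.321694)
center distance |VC| = r/sin(θ/2) = 13.731210/sin(13.5225°) = 58.723751
C = V + |VC|·bis = (45.2941,-35.4097)
T_A = V + ((C−V)·d_A)·d_A = V + 57.0958·d_A = (37.9593,-47.0177)
T_B = V + ((C−V)·d_B)·d_B = V + 57.0958·d_B = (46.5489,-21.7360)
sweep = 180° − θ = 152.9550°

center=(45.2941,-35.4097) T_A=(37.9593,-47.0177) T_B=(46.5489,-21.7360) sweep=152.9550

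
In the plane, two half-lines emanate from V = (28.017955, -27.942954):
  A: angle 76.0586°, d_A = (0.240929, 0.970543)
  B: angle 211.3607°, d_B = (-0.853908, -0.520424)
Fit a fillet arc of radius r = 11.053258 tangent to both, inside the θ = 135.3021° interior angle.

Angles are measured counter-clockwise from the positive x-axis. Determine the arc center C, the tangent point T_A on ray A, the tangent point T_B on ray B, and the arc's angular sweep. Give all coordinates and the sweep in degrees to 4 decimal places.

bisector direction at 143.7097° = (-0.806028,0.591877)
center distance |VC| = r/sin(θ/2) = 11.053258/sin(67.6510°) = 11.950951
C = V + |VC|·bis = (18.3852,-20.8695)
T_A = V + ((C−V)·d_A)·d_A = V + 4.5443·d_A = (29.1128,-23.5325)
T_B = V + ((C−V)·d_B)·d_B = V + 4.5443·d_B = (24.1375,-30.3079)
sweep = 180° − θ = 44.6979°

center=(18.3852,-20.8695) T_A=(29.1128,-23.5325) T_B=(24.1375,-30.3079) sweep=44.6979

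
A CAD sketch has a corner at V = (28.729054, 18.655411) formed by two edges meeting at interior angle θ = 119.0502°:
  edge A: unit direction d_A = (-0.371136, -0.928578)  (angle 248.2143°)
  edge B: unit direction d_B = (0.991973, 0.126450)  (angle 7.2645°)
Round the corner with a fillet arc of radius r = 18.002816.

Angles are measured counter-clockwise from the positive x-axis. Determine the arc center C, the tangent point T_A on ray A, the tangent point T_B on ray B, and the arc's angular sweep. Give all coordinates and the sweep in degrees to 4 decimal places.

bisector direction at 307.7394° = (0.612071,-0.790803)
center distance |VC| = r/sin(θ/2) = 18.002816/sin(59.5251°) = 20.888538
C = V + |VC|·bis = (41.5143,2.1367)
T_A = V + ((C−V)·d_A)·d_A = V + 10.5938·d_A = (24.7973,8.8182)
T_B = V + ((C−V)·d_B)·d_B = V + 10.5938·d_B = (39.2379,19.9950)
sweep = 180° − θ = 60.9498°

center=(41.5143,2.1367) T_A=(24.7973,8.8182) T_B=(39.2379,19.9950) sweep=60.9498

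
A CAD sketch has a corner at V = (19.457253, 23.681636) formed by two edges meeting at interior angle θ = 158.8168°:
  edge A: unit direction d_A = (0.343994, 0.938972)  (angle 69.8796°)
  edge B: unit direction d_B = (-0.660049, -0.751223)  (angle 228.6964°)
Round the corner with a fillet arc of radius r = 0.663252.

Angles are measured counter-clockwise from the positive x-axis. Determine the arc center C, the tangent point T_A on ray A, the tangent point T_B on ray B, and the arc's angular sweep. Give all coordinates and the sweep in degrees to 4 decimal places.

center=(18.8771,24.0262) T_A=(19.4999,23.7981) T_B=(19.3754,23.5885) sweep=21.1832

bisector direction at 149.2880° = (-0.859745,0.510723)
center distance |VC| = r/sin(θ/2) = 0.663252/sin(79.4084°) = 0.674748
C = V + |VC|·bis = (18.8771,24.0262)
T_A = V + ((C−V)·d_A)·d_A = V + 0.1240·d_A = (19.4999,23.7981)
T_B = V + ((C−V)·d_B)·d_B = V + 0.1240·d_B = (19.3754,23.5885)
sweep = 180° − θ = 21.1832°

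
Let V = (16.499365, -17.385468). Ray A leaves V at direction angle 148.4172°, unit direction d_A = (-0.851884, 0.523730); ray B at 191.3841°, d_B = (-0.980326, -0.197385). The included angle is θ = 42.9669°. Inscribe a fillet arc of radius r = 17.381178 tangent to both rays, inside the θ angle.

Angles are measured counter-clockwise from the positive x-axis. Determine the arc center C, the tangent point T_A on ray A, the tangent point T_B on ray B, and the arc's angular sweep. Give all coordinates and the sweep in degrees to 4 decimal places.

center=(-30.2247,-9.0632) T_A=(-21.1216,5.7436) T_B=(-26.7939,-26.1024) sweep=137.0331

bisector direction at 169.9006° = (-0.984505,0.175356)
center distance |VC| = r/sin(θ/2) = 17.381178/sin(21.4835°) = 47.459414
C = V + |VC|·bis = (-30.2247,-9.0632)
T_A = V + ((C−V)·d_A)·d_A = V + 44.1621·d_A = (-21.1216,5.7436)
T_B = V + ((C−V)·d_B)·d_B = V + 44.1621·d_B = (-26.7939,-26.1024)
sweep = 180° − θ = 137.0331°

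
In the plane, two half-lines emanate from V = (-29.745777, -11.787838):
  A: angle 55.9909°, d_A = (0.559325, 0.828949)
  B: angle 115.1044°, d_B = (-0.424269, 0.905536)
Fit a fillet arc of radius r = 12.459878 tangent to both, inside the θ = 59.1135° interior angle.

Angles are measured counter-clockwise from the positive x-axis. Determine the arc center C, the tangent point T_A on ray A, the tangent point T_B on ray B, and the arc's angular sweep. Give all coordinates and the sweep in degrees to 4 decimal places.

bisector direction at 85.5477° = (0.077630,0.996982)
center distance |VC| = r/sin(θ/2) = 12.459878/sin(29.5568°) = 25.258965
C = V + |VC|·bis = (-27.7849,13.3949)
T_A = V + ((C−V)·d_A)·d_A = V + 21.9720·d_A = (-17.4563,6.4258)
T_B = V + ((C−V)·d_B)·d_B = V + 21.9720·d_B = (-39.0678,8.1086)
sweep = 180° − θ = 120.8865°

center=(-27.7849,13.3949) T_A=(-17.4563,6.4258) T_B=(-39.0678,8.1086) sweep=120.8865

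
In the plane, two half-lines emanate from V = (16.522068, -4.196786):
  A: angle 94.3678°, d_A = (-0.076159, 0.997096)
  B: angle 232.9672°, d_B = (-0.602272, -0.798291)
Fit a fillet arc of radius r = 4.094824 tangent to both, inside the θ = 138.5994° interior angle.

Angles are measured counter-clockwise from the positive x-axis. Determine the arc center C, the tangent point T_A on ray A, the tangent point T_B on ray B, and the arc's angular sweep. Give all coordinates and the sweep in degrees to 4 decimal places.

bisector direction at 163.6675° = (-0.959646,0.281211)
center distance |VC| = r/sin(θ/2) = 4.094824/sin(69.2997°) = 4.377421
C = V + |VC|·bis = (12.3213,-2.9658)
T_A = V + ((C−V)·d_A)·d_A = V + 1.5473·d_A = (16.4042,-2.6540)
T_B = V + ((C−V)·d_B)·d_B = V + 1.5473·d_B = (15.5902,-5.4320)
sweep = 180° − θ = 41.4006°

center=(12.3213,-2.9658) T_A=(16.4042,-2.6540) T_B=(15.5902,-5.4320) sweep=41.4006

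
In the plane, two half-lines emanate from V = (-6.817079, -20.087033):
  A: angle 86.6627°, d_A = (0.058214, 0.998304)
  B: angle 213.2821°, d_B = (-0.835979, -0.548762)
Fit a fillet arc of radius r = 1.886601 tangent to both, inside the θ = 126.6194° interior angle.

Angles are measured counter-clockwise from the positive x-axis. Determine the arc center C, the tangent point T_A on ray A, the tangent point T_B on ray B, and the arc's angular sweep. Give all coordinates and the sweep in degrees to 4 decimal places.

center=(-8.6453,-19.0304) T_A=(-6.7619,-19.1402) T_B=(-7.6100,-20.6075) sweep=53.3806

bisector direction at 149.9724° = (-0.865784,0.500417)
center distance |VC| = r/sin(θ/2) = 1.886601/sin(63.3097°) = 2.111597
C = V + |VC|·bis = (-8.6453,-19.0304)
T_A = V + ((C−V)·d_A)·d_A = V + 0.9485·d_A = (-6.7619,-19.1402)
T_B = V + ((C−V)·d_B)·d_B = V + 0.9485·d_B = (-7.6100,-20.6075)
sweep = 180° − θ = 53.3806°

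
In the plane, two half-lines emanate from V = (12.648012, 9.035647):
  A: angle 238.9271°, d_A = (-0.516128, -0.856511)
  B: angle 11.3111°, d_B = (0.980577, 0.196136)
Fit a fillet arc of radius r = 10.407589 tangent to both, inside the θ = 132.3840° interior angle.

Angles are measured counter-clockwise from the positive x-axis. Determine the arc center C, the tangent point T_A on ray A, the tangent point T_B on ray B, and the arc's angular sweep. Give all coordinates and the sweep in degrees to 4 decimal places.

center=(19.1922,-0.2691) T_A=(10.2779,5.1025) T_B=(17.1508,9.9363) sweep=47.6160

bisector direction at 305.1191° = (0.575278,-0.817958)
center distance |VC| = r/sin(θ/2) = 10.407589/sin(66.1920°) = 11.375616
C = V + |VC|·bis = (19.1922,-0.2691)
T_A = V + ((C−V)·d_A)·d_A = V + 4.5920·d_A = (10.2779,5.1025)
T_B = V + ((C−V)·d_B)·d_B = V + 4.5920·d_B = (17.1508,9.9363)
sweep = 180° − θ = 47.6160°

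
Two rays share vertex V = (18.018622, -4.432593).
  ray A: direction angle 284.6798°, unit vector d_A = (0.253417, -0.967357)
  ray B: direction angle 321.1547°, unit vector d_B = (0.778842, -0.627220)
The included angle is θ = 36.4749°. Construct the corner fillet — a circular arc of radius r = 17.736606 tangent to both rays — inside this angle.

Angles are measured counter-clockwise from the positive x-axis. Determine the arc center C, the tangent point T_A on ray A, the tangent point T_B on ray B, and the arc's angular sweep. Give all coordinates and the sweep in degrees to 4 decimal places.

bisector direction at 302.9173° = (0.543427,-0.839456)
center distance |VC| = r/sin(θ/2) = 17.736606/sin(18.2374°) = 56.674480
C = V + |VC|·bis = (48.8171,-52.0083)
T_A = V + ((C−V)·d_A)·d_A = V + 53.8276·d_A = (31.6594,-56.5031)
T_B = V + ((C−V)·d_B)·d_B = V + 53.8276·d_B = (59.9418,-38.1943)
sweep = 180° − θ = 143.5251°

center=(48.8171,-52.0083) T_A=(31.6594,-56.5031) T_B=(59.9418,-38.1943) sweep=143.5251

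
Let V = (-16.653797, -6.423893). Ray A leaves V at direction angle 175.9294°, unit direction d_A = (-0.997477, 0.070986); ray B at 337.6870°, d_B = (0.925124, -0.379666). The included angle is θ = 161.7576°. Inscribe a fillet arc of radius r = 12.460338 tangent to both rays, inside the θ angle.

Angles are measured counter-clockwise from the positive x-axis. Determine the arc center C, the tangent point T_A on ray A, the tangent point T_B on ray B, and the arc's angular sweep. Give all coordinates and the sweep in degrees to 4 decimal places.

center=(-19.5338,-18.7108) T_A=(-18.6493,-6.2819) T_B=(-14.8030,-7.1834) sweep=18.2424

bisector direction at 256.8082° = (-0.228212,-0.973612)
center distance |VC| = r/sin(θ/2) = 12.460338/sin(80.8788°) = 12.619914
C = V + |VC|·bis = (-19.5338,-18.7108)
T_A = V + ((C−V)·d_A)·d_A = V + 2.0006·d_A = (-18.6493,-6.2819)
T_B = V + ((C−V)·d_B)·d_B = V + 2.0006·d_B = (-14.8030,-7.1834)
sweep = 180° − θ = 18.2424°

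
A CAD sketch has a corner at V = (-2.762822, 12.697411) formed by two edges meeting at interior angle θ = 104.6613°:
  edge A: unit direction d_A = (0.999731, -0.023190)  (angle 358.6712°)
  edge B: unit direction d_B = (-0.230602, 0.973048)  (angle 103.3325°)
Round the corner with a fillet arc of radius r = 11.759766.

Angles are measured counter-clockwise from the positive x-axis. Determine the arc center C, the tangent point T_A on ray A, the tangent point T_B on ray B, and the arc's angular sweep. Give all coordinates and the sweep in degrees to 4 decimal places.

center=(6.5864,24.2435) T_A=(6.3137,12.4869) T_B=(-4.8564,21.5317) sweep=75.3387

bisector direction at 51.0019° = (0.629295,0.777166)
center distance |VC| = r/sin(θ/2) = 11.759766/sin(52.3306°) = 14.856620
C = V + |VC|·bis = (6.5864,24.2435)
T_A = V + ((C−V)·d_A)·d_A = V + 9.0789·d_A = (6.3137,12.4869)
T_B = V + ((C−V)·d_B)·d_B = V + 9.0789·d_B = (-4.8564,21.5317)
sweep = 180° − θ = 75.3387°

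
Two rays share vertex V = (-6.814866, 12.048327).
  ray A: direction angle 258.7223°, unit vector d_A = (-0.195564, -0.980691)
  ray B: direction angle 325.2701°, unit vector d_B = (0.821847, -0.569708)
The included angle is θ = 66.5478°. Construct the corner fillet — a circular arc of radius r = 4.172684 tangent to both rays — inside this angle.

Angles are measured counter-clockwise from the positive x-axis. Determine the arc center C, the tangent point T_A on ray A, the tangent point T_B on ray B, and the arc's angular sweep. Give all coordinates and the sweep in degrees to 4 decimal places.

center=(-3.9663,4.9965) T_A=(-8.0584,5.8125) T_B=(-1.5891,8.4258) sweep=113.4522

bisector direction at 291.9962° = (0.374545,-0.927209)
center distance |VC| = r/sin(θ/2) = 4.172684/sin(33.2739°) = 7.605476
C = V + |VC|·bis = (-3.9663,4.9965)
T_A = V + ((C−V)·d_A)·d_A = V + 6.3586·d_A = (-8.0584,5.8125)
T_B = V + ((C−V)·d_B)·d_B = V + 6.3586·d_B = (-1.5891,8.4258)
sweep = 180° − θ = 113.4522°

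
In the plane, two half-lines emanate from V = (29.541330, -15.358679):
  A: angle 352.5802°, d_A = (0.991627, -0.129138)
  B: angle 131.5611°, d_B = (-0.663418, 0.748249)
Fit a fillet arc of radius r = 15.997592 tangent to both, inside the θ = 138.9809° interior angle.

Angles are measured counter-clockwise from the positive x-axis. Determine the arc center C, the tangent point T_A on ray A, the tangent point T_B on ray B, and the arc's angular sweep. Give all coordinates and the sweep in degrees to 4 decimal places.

bisector direction at 62.0707° = (0.468382,0.883526)
center distance |VC| = r/sin(θ/2) = 15.997592/sin(69.4904°) = 17.080244
C = V + |VC|·bis = (37.5414,-0.2678)
T_A = V + ((C−V)·d_A)·d_A = V + 5.9843·d_A = (35.4755,-16.1315)
T_B = V + ((C−V)·d_B)·d_B = V + 5.9843·d_B = (25.5712,-10.8809)
sweep = 180° − θ = 41.0191°

center=(37.5414,-0.2678) T_A=(35.4755,-16.1315) T_B=(25.5712,-10.8809) sweep=41.0191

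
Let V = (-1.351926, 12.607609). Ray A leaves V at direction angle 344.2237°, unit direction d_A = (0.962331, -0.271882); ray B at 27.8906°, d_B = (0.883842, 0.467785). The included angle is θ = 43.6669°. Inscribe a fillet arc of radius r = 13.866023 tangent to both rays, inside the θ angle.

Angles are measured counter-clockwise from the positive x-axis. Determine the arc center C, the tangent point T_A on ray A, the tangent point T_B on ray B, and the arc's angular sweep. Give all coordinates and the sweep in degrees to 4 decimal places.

center=(35.7232,16.5418) T_A=(31.9533,3.1981) T_B=(29.2369,28.7971) sweep=136.3331

bisector direction at 6.0572° = (0.994417,0.105520)
center distance |VC| = r/sin(θ/2) = 13.866023/sin(21.8334°) = 37.283292
C = V + |VC|·bis = (35.7232,16.5418)
T_A = V + ((C−V)·d_A)·d_A = V + 34.6089·d_A = (31.9533,3.1981)
T_B = V + ((C−V)·d_B)·d_B = V + 34.6089·d_B = (29.2369,28.7971)
sweep = 180° − θ = 136.3331°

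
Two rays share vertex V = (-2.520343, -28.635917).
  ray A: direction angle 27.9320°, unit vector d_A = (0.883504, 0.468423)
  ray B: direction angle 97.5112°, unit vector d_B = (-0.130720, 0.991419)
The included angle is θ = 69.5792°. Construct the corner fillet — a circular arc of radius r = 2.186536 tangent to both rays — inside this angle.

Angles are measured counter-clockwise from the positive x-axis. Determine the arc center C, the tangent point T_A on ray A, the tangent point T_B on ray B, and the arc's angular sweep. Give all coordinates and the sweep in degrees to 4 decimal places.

center=(-0.7640,-25.2299) T_A=(0.2602,-27.1617) T_B=(-2.9317,-25.5157) sweep=110.4208

bisector direction at 62.7216° = (0.458315,0.888790)
center distance |VC| = r/sin(θ/2) = 2.186536/sin(34.7896°) = 3.832233
C = V + |VC|·bis = (-0.7640,-25.2299)
T_A = V + ((C−V)·d_A)·d_A = V + 3.1472·d_A = (0.2602,-27.1617)
T_B = V + ((C−V)·d_B)·d_B = V + 3.1472·d_B = (-2.9317,-25.5157)
sweep = 180° − θ = 110.4208°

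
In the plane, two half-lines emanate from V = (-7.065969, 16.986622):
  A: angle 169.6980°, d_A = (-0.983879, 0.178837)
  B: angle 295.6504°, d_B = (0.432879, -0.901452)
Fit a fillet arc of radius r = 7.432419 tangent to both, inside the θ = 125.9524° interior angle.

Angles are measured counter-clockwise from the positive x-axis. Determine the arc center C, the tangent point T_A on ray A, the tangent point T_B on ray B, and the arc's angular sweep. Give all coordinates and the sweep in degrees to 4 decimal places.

bisector direction at 232.6742° = (-0.606347,-0.795201)
center distance |VC| = r/sin(θ/2) = 7.432419/sin(62.9762°) = 8.343365
C = V + |VC|·bis = (-12.1249,10.3520)
T_A = V + ((C−V)·d_A)·d_A = V + 3.7909·d_A = (-10.7958,17.6646)
T_B = V + ((C−V)·d_B)·d_B = V + 3.7909·d_B = (-5.4250,13.5693)
sweep = 180° − θ = 54.0476°

center=(-12.1249,10.3520) T_A=(-10.7958,17.6646) T_B=(-5.4250,13.5693) sweep=54.0476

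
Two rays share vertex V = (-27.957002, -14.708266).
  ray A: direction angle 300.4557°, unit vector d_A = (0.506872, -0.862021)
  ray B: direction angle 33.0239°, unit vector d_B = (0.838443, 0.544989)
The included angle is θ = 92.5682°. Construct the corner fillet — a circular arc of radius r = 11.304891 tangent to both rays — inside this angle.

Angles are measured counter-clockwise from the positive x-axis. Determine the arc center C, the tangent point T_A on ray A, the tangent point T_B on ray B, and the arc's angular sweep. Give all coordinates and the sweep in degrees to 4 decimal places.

center=(-12.7331,-18.2959) T_A=(-22.4781,-24.0260) T_B=(-18.8941,-8.8174) sweep=87.4318

bisector direction at 346.7398° = (0.973338,-0.229374)
center distance |VC| = r/sin(θ/2) = 11.304891/sin(46.2841°) = 15.640946
C = V + |VC|·bis = (-12.7331,-18.2959)
T_A = V + ((C−V)·d_A)·d_A = V + 10.8092·d_A = (-22.4781,-24.0260)
T_B = V + ((C−V)·d_B)·d_B = V + 10.8092·d_B = (-18.8941,-8.8174)
sweep = 180° − θ = 87.4318°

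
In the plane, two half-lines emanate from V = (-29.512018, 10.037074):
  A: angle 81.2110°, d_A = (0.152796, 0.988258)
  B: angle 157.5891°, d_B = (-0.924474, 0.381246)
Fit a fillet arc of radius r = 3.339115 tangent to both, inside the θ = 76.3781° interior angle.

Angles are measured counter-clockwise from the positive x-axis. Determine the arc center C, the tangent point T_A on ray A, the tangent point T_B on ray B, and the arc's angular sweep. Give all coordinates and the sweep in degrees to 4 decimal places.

bisector direction at 119.4000° = (-0.490905,0.871213)
center distance |VC| = r/sin(θ/2) = 3.339115/sin(38.1891°) = 5.400842
C = V + |VC|·bis = (-32.1633,14.7424)
T_A = V + ((C−V)·d_A)·d_A = V + 4.2449·d_A = (-28.8634,14.2322)
T_B = V + ((C−V)·d_B)·d_B = V + 4.2449·d_B = (-33.4363,11.6554)
sweep = 180° − θ = 103.6219°

center=(-32.1633,14.7424) T_A=(-28.8634,14.2322) T_B=(-33.4363,11.6554) sweep=103.6219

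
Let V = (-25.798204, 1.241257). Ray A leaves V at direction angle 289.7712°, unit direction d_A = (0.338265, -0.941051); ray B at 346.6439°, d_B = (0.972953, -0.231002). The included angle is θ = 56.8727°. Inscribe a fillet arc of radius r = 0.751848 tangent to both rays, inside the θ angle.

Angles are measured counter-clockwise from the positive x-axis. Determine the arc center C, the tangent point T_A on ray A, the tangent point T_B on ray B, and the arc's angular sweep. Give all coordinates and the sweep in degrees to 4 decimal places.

bisector direction at 318.2075° = (0.745564,-0.666434)
center distance |VC| = r/sin(θ/2) = 0.751848/sin(28.4364°) = 1.578908
C = V + |VC|·bis = (-24.6210,0.1890)
T_A = V + ((C−V)·d_A)·d_A = V + 1.3884·d_A = (-25.3286,-0.0653)
T_B = V + ((C−V)·d_B)·d_B = V + 1.3884·d_B = (-24.4473,0.9205)
sweep = 180° − θ = 123.1273°

center=(-24.6210,0.1890) T_A=(-25.3286,-0.0653) T_B=(-24.4473,0.9205) sweep=123.1273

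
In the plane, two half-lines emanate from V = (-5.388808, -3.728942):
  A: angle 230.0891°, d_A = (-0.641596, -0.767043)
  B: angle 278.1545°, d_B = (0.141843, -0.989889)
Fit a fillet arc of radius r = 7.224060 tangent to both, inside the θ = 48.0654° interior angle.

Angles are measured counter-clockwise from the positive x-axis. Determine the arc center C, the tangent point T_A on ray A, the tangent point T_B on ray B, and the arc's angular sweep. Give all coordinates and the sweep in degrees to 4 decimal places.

bisector direction at 254.1218° = (-0.273593,-0.961845)
center distance |VC| = r/sin(θ/2) = 7.224060/sin(24.0327°) = 17.738291
C = V + |VC|·bis = (-10.2419,-20.7904)
T_A = V + ((C−V)·d_A)·d_A = V + 16.2006·d_A = (-15.7831,-16.1555)
T_B = V + ((C−V)·d_B)·d_B = V + 16.2006·d_B = (-3.0909,-19.7658)
sweep = 180° − θ = 131.9346°

center=(-10.2419,-20.7904) T_A=(-15.7831,-16.1555) T_B=(-3.0909,-19.7658) sweep=131.9346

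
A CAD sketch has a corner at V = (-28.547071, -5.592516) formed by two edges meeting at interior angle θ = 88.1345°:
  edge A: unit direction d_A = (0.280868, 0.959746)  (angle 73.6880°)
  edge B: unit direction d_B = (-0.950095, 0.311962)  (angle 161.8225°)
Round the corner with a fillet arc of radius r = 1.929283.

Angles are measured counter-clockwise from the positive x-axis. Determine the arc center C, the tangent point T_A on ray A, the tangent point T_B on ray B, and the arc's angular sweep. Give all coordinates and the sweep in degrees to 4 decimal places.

center=(-29.8389,-3.1377) T_A=(-27.9873,-3.6796) T_B=(-30.4407,-4.9707) sweep=91.8655

bisector direction at 117.7553° = (-0.465696,0.884945)
center distance |VC| = r/sin(θ/2) = 1.929283/sin(44.0673°) = 2.773942
C = V + |VC|·bis = (-29.8389,-3.1377)
T_A = V + ((C−V)·d_A)·d_A = V + 1.9931·d_A = (-27.9873,-3.6796)
T_B = V + ((C−V)·d_B)·d_B = V + 1.9931·d_B = (-30.4407,-4.9707)
sweep = 180° − θ = 91.8655°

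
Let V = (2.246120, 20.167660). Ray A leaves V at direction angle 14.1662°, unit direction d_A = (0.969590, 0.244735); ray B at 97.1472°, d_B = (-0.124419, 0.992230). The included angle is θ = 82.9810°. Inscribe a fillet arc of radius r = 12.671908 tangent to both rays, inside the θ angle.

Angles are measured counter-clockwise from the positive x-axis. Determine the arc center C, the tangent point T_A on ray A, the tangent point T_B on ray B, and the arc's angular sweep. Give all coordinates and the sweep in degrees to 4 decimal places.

center=(13.0369,35.9607) T_A=(16.1382,23.6742) T_B=(0.4635,34.3841) sweep=97.0190

bisector direction at 55.6567° = (0.564150,0.825672)
center distance |VC| = r/sin(θ/2) = 12.671908/sin(41.4905°) = 19.127528
C = V + |VC|·bis = (13.0369,35.9607)
T_A = V + ((C−V)·d_A)·d_A = V + 14.3278·d_A = (16.1382,23.6742)
T_B = V + ((C−V)·d_B)·d_B = V + 14.3278·d_B = (0.4635,34.3841)
sweep = 180° − θ = 97.0190°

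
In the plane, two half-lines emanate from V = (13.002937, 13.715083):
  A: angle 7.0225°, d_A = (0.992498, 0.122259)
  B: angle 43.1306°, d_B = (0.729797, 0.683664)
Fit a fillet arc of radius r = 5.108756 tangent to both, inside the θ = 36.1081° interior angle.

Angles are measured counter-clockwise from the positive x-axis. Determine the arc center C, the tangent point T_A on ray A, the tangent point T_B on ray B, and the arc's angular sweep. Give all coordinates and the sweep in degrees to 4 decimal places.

center=(27.9336,20.7017) T_A=(28.5582,15.6312) T_B=(24.4409,24.4300) sweep=143.8919

bisector direction at 25.0765° = (0.905742,0.423829)
center distance |VC| = r/sin(θ/2) = 5.108756/sin(18.0541°) = 16.484429
C = V + |VC|·bis = (27.9336,20.7017)
T_A = V + ((C−V)·d_A)·d_A = V + 15.6728·d_A = (28.5582,15.6312)
T_B = V + ((C−V)·d_B)·d_B = V + 15.6728·d_B = (24.4409,24.4300)
sweep = 180° − θ = 143.8919°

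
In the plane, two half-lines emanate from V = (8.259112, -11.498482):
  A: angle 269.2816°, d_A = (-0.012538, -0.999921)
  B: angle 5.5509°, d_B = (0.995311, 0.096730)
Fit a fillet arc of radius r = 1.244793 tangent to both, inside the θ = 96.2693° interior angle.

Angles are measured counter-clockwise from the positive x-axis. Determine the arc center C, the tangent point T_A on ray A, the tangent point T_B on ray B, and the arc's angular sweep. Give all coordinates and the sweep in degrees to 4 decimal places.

center=(9.4898,-12.6295) T_A=(8.2451,-12.6139) T_B=(9.3694,-11.3906) sweep=83.7307

bisector direction at 317.4162° = (0.736289,-0.676667)
center distance |VC| = r/sin(θ/2) = 1.244793/sin(48.1347°) = 1.671502
C = V + |VC|·bis = (9.4898,-12.6295)
T_A = V + ((C−V)·d_A)·d_A = V + 1.1155·d_A = (8.2451,-12.6139)
T_B = V + ((C−V)·d_B)·d_B = V + 1.1155·d_B = (9.3694,-11.3906)
sweep = 180° − θ = 83.7307°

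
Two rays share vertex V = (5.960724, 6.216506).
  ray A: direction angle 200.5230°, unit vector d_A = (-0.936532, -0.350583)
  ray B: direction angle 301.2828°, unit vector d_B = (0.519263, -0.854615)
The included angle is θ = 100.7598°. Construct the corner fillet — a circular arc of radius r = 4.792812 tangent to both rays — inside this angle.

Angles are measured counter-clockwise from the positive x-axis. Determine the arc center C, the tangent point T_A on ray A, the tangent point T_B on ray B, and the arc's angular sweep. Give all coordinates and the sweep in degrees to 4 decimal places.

bisector direction at 250.9029° = (-0.327170,-0.944965)
center distance |VC| = r/sin(θ/2) = 4.792812/sin(50.3799°) = 6.222091
C = V + |VC|·bis = (3.9250,0.3368)
T_A = V + ((C−V)·d_A)·d_A = V + 3.9678·d_A = (2.2448,4.8255)
T_B = V + ((C−V)·d_B)·d_B = V + 3.9678·d_B = (8.0210,2.8256)
sweep = 180° − θ = 79.2402°

center=(3.9250,0.3368) T_A=(2.2448,4.8255) T_B=(8.0210,2.8256) sweep=79.2402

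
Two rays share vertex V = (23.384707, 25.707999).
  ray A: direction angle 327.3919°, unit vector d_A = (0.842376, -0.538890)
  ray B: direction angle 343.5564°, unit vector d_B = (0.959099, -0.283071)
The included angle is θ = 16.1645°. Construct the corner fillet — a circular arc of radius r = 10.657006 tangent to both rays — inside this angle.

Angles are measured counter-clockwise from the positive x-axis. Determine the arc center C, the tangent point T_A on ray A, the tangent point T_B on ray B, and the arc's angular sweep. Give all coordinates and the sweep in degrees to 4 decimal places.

center=(92.3452,-5.7567) T_A=(86.6023,-14.7339) T_B=(95.3619,4.4644) sweep=163.8355

bisector direction at 335.4742° = (0.909774,-0.415104)
center distance |VC| = r/sin(θ/2) = 10.657006/sin(8.0823°) = 75.799583
C = V + |VC|·bis = (92.3452,-5.7567)
T_A = V + ((C−V)·d_A)·d_A = V + 75.0467·d_A = (86.6023,-14.7339)
T_B = V + ((C−V)·d_B)·d_B = V + 75.0467·d_B = (95.3619,4.4644)
sweep = 180° − θ = 163.8355°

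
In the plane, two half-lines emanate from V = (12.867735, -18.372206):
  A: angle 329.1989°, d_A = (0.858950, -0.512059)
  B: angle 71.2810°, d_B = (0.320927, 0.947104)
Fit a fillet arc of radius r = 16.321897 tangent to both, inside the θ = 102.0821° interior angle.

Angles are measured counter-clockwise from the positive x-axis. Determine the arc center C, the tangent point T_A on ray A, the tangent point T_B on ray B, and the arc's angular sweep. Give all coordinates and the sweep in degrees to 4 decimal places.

bisector direction at 20.2400° = (0.938252,0.345952)
center distance |VC| = r/sin(θ/2) = 16.321897/sin(51.0410°) = 20.990184
C = V + |VC|·bis = (32.5618,-11.1106)
T_A = V + ((C−V)·d_A)·d_A = V + 13.1979·d_A = (24.2040,-25.1303)
T_B = V + ((C−V)·d_B)·d_B = V + 13.1979·d_B = (17.1033,-5.8725)
sweep = 180° − θ = 77.9179°

center=(32.5618,-11.1106) T_A=(24.2040,-25.1303) T_B=(17.1033,-5.8725) sweep=77.9179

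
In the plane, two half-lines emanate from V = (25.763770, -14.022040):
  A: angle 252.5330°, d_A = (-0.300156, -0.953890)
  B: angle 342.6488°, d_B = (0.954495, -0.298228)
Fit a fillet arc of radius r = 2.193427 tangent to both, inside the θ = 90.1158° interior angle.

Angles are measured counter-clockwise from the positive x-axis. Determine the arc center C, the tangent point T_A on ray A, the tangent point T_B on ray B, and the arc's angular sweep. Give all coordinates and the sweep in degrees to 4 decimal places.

center=(27.1990,-16.7685) T_A=(25.1067,-16.1101) T_B=(27.8532,-14.6749) sweep=89.8842

bisector direction at 297.5909° = (0.463155,-0.886277)
center distance |VC| = r/sin(θ/2) = 2.193427/sin(45.0579°) = 3.098844
C = V + |VC|·bis = (27.1990,-16.7685)
T_A = V + ((C−V)·d_A)·d_A = V + 2.1890·d_A = (25.1067,-16.1101)
T_B = V + ((C−V)·d_B)·d_B = V + 2.1890·d_B = (27.8532,-14.6749)
sweep = 180° − θ = 89.8842°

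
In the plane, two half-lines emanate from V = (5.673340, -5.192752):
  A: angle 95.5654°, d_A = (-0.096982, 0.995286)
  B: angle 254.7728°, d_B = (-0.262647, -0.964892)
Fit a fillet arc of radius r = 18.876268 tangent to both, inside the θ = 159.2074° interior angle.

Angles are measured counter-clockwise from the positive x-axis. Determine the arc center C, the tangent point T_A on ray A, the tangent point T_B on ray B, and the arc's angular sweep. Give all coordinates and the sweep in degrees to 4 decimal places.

bisector direction at 175.1691° = (-0.996448,0.084215)
center distance |VC| = r/sin(θ/2) = 18.876268/sin(79.6037°) = 19.191330
C = V + |VC|·bis = (-13.4498,-3.5765)
T_A = V + ((C−V)·d_A)·d_A = V + 3.4632·d_A = (5.3375,-1.7459)
T_B = V + ((C−V)·d_B)·d_B = V + 3.4632·d_B = (4.7637,-8.5343)
sweep = 180° − θ = 20.7926°

center=(-13.4498,-3.5765) T_A=(5.3375,-1.7459) T_B=(4.7637,-8.5343) sweep=20.7926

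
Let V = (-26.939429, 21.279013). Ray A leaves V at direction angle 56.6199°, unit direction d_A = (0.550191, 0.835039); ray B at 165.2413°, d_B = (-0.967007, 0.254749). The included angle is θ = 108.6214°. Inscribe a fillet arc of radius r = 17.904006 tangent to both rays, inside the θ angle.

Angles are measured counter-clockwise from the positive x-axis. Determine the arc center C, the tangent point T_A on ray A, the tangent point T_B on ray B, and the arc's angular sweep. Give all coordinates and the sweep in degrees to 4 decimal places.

center=(-34.8144,41.8685) T_A=(-19.8638,32.0178) T_B=(-39.3754,24.5551) sweep=71.3786

bisector direction at 110.9306° = (-0.357237,0.934014)
center distance |VC| = r/sin(θ/2) = 17.904006/sin(54.3107°) = 22.044043
C = V + |VC|·bis = (-34.8144,41.8685)
T_A = V + ((C−V)·d_A)·d_A = V + 12.8603·d_A = (-19.8638,32.0178)
T_B = V + ((C−V)·d_B)·d_B = V + 12.8603·d_B = (-39.3754,24.5551)
sweep = 180° − θ = 71.3786°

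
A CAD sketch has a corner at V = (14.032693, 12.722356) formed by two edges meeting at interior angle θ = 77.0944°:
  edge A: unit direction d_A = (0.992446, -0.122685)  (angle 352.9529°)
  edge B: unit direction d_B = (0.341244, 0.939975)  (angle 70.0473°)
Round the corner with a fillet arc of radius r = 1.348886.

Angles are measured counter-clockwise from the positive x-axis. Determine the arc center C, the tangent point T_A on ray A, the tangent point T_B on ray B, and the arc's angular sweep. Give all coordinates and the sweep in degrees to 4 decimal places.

bisector direction at 31.5001° = (0.852639,0.522500)
center distance |VC| = r/sin(θ/2) = 1.348886/sin(38.5472°) = 2.164593
C = V + |VC|·bis = (15.8783,13.8534)
T_A = V + ((C−V)·d_A)·d_A = V + 1.6929·d_A = (15.7128,12.5147)
T_B = V + ((C−V)·d_B)·d_B = V + 1.6929·d_B = (14.6104,14.3137)
sweep = 180° − θ = 102.9056°

center=(15.8783,13.8534) T_A=(15.7128,12.5147) T_B=(14.6104,14.3137) sweep=102.9056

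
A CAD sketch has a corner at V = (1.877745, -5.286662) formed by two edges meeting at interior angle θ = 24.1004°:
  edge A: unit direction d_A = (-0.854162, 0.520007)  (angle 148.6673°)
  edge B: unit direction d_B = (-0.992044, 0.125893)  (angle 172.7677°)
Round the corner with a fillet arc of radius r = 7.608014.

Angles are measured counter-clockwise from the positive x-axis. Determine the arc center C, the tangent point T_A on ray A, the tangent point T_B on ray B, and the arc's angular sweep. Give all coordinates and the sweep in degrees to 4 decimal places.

bisector direction at 160.7175° = (-0.943902,0.330226)
center distance |VC| = r/sin(θ/2) = 7.608014/sin(12.0502°) = 36.442325
C = V + |VC|·bis = (-32.5202,6.7475)
T_A = V + ((C−V)·d_A)·d_A = V + 35.6393·d_A = (-28.5640,13.2460)
T_B = V + ((C−V)·d_B)·d_B = V + 35.6393·d_B = (-33.4780,-0.7999)
sweep = 180° − θ = 155.8996°

center=(-32.5202,6.7475) T_A=(-28.5640,13.2460) T_B=(-33.4780,-0.7999) sweep=155.8996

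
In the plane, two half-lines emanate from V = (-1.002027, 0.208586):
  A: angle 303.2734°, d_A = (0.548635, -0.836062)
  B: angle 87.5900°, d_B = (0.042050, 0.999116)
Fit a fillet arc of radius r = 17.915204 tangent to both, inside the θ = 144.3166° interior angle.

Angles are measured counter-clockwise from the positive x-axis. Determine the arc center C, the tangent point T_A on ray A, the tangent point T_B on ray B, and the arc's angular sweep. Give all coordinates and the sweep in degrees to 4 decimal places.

center=(17.1398,5.2165) T_A=(2.1616,-4.6124) T_B=(-0.7596,5.9698) sweep=35.6834

bisector direction at 15.4317° = (0.963948,0.266089)
center distance |VC| = r/sin(θ/2) = 17.915204/sin(72.1583°) = 18.820337
C = V + |VC|·bis = (17.1398,5.2165)
T_A = V + ((C−V)·d_A)·d_A = V + 5.7663·d_A = (2.1616,-4.6124)
T_B = V + ((C−V)·d_B)·d_B = V + 5.7663·d_B = (-0.7596,5.9698)
sweep = 180° − θ = 35.6834°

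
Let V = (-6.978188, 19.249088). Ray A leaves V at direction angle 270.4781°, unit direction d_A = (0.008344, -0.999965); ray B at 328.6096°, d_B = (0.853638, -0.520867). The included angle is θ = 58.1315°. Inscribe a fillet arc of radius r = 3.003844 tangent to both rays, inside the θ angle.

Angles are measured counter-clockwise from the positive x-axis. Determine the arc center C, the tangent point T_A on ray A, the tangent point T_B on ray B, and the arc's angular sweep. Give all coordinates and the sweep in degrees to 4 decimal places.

bisector direction at 299.5439° = (0.493090,-0.869979)
center distance |VC| = r/sin(θ/2) = 3.003844/sin(29.0658°) = 6.183128
C = V + |VC|·bis = (-3.9294,13.8699)
T_A = V + ((C−V)·d_A)·d_A = V + 5.4044·d_A = (-6.9331,13.8448)
T_B = V + ((C−V)·d_B)·d_B = V + 5.4044·d_B = (-2.3648,16.4341)
sweep = 180° − θ = 121.8685°

center=(-3.9294,13.8699) T_A=(-6.9331,13.8448) T_B=(-2.3648,16.4341) sweep=121.8685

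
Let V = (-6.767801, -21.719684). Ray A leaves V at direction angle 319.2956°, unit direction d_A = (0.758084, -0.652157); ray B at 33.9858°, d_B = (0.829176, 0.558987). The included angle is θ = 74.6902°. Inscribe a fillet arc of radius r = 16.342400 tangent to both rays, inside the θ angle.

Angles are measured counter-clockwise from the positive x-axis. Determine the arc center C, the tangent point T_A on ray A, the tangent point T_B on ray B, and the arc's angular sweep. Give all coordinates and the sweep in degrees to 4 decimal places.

bisector direction at 356.6407° = (0.998282,-0.058597)
center distance |VC| = r/sin(θ/2) = 16.342400/sin(37.3451°) = 26.940345
C = V + |VC|·bis = (20.1263,-23.2983)
T_A = V + ((C−V)·d_A)·d_A = V + 21.4175·d_A = (9.4684,-35.6872)
T_B = V + ((C−V)·d_B)·d_B = V + 21.4175·d_B = (10.9911,-9.7476)
sweep = 180° − θ = 105.3098°

center=(20.1263,-23.2983) T_A=(9.4684,-35.6872) T_B=(10.9911,-9.7476) sweep=105.3098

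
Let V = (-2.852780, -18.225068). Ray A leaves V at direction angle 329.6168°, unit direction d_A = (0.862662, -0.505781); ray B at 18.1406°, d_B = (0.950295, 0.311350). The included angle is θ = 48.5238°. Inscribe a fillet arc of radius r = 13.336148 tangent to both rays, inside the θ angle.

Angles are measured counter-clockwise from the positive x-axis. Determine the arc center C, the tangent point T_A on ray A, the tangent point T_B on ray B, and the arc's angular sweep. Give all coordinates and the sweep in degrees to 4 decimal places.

center=(29.4175,-21.6859) T_A=(22.6723,-33.1905) T_B=(25.2653,-9.0126) sweep=131.4762

bisector direction at 353.8787° = (0.994298,-0.106634)
center distance |VC| = r/sin(θ/2) = 13.336148/sin(24.2619°) = 32.455297
C = V + |VC|·bis = (29.4175,-21.6859)
T_A = V + ((C−V)·d_A)·d_A = V + 29.5887·d_A = (22.6723,-33.1905)
T_B = V + ((C−V)·d_B)·d_B = V + 29.5887·d_B = (25.2653,-9.0126)
sweep = 180° − θ = 131.4762°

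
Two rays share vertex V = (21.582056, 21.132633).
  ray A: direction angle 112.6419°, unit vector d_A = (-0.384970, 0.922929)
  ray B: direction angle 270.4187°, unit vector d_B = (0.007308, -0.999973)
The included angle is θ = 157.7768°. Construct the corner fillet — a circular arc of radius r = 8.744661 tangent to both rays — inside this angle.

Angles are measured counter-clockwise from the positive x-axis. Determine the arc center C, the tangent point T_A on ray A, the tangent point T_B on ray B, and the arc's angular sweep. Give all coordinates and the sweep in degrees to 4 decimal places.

bisector direction at 191.5303° = (-0.979819,-0.199886)
center distance |VC| = r/sin(θ/2) = 8.744661/sin(78.8884°) = 8.911723
C = V + |VC|·bis = (12.8502,19.3513)
T_A = V + ((C−V)·d_A)·d_A = V + 1.7175·d_A = (20.9209,22.7177)
T_B = V + ((C−V)·d_B)·d_B = V + 1.7175·d_B = (21.5946,19.4152)
sweep = 180° − θ = 22.2232°

center=(12.8502,19.3513) T_A=(20.9209,22.7177) T_B=(21.5946,19.4152) sweep=22.2232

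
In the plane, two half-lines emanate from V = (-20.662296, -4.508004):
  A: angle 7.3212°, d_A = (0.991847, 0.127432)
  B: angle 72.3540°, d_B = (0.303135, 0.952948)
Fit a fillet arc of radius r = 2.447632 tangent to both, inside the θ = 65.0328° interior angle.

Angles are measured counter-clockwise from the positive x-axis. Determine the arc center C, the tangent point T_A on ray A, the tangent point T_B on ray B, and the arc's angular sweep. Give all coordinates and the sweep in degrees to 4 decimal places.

bisector direction at 39.8376° = (0.767863,0.640614)
center distance |VC| = r/sin(θ/2) = 2.447632/sin(32.5164°) = 4.553387
C = V + |VC|·bis = (-17.1659,-1.5910)
T_A = V + ((C−V)·d_A)·d_A = V + 3.8396·d_A = (-16.8540,-4.0187)
T_B = V + ((C−V)·d_B)·d_B = V + 3.8396·d_B = (-19.4984,-0.8491)
sweep = 180° − θ = 114.9672°

center=(-17.1659,-1.5910) T_A=(-16.8540,-4.0187) T_B=(-19.4984,-0.8491) sweep=114.9672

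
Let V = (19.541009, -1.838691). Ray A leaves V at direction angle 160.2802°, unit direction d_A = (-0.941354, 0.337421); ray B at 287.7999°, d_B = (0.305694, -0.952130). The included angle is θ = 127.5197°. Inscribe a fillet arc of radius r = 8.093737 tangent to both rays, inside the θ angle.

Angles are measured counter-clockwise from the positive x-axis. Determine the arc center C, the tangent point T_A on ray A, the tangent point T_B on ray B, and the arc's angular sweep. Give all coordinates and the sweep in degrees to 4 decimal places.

center=(13.0543,-8.1116) T_A=(15.7853,-0.4925) T_B=(20.7606,-5.6374) sweep=52.4803

bisector direction at 224.0401° = (-0.718854,-0.695161)
center distance |VC| = r/sin(θ/2) = 8.093737/sin(63.7599°) = 9.023634
C = V + |VC|·bis = (13.0543,-8.1116)
T_A = V + ((C−V)·d_A)·d_A = V + 3.9897·d_A = (15.7853,-0.4925)
T_B = V + ((C−V)·d_B)·d_B = V + 3.9897·d_B = (20.7606,-5.6374)
sweep = 180° − θ = 52.4803°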